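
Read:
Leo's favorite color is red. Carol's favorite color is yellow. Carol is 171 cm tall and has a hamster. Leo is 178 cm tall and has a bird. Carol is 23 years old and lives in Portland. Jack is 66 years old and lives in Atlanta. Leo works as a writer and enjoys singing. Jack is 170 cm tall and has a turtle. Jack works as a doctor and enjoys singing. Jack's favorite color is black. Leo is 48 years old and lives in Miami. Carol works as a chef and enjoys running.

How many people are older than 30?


Filter: 2

2


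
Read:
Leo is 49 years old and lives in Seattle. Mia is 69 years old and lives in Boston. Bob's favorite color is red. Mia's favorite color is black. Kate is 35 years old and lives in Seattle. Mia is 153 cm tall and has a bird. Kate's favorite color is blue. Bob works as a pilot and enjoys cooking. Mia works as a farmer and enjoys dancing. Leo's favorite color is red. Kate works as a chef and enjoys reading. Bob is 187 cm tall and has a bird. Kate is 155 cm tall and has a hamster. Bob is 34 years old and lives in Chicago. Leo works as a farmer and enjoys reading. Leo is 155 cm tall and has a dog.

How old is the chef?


The chef is Kate, age 35

35


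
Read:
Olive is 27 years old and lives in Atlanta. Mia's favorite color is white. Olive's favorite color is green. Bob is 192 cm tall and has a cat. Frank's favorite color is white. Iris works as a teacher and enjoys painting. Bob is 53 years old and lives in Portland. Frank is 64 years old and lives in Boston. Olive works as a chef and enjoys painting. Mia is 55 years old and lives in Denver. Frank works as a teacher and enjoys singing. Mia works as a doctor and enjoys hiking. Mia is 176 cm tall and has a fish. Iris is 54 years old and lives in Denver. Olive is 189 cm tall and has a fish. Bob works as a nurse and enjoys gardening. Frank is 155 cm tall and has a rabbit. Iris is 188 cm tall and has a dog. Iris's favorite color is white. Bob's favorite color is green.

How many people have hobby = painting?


Count: 2

2


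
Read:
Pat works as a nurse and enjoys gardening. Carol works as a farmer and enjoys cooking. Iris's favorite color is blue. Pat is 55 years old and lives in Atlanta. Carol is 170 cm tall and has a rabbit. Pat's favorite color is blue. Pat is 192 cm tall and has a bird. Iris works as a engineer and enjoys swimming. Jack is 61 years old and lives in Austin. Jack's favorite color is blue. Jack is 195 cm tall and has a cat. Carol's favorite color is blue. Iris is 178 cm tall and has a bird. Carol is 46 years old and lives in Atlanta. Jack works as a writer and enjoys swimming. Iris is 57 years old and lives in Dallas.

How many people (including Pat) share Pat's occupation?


Pat is a nurse. Count = 1

1


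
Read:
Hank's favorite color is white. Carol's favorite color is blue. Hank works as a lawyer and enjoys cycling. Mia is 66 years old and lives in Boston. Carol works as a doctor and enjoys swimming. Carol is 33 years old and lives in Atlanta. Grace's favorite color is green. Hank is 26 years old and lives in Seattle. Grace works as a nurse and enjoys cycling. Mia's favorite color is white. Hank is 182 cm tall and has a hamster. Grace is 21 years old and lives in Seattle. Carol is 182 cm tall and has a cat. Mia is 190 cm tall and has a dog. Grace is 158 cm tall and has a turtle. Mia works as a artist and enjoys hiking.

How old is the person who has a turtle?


Person with turtle is Grace, age 21

21


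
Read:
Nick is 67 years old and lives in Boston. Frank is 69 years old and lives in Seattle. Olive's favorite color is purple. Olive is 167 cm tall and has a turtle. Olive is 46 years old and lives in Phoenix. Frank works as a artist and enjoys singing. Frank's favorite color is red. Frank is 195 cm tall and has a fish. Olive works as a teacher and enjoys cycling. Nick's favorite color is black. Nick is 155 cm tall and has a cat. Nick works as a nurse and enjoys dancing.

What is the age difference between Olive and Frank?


|46 - 69| = 23

23


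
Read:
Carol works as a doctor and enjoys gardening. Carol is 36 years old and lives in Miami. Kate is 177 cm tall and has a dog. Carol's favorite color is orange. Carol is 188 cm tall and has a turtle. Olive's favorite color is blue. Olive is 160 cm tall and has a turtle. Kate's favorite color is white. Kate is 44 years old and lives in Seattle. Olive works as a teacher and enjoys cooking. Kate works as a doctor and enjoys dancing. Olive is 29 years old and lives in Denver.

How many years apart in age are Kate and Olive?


44 vs 29, diff = 15

15


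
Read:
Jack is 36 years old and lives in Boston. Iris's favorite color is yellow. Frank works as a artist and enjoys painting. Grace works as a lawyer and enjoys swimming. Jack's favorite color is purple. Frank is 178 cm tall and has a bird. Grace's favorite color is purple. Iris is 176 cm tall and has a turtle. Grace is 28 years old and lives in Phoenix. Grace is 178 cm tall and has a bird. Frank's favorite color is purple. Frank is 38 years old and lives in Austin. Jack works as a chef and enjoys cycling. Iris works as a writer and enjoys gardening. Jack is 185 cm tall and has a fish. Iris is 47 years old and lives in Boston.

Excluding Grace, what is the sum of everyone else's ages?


Sum (excluding Grace): 121

121


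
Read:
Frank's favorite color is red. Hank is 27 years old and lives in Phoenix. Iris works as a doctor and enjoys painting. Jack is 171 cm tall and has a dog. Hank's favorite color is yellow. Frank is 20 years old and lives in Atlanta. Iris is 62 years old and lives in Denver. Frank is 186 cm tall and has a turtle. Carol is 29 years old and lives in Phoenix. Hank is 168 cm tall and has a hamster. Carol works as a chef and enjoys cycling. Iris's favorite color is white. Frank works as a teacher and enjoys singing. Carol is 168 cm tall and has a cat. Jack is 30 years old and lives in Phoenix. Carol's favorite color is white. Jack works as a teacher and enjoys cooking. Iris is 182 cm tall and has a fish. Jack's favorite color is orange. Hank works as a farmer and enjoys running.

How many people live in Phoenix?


Count in Phoenix: 3

3


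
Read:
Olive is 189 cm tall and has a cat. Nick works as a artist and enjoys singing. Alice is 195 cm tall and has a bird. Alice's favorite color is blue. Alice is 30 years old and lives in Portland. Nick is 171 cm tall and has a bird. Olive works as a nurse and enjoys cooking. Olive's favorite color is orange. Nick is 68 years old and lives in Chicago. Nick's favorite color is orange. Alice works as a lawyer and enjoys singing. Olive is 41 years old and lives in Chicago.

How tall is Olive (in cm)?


Olive is 189 cm tall

189


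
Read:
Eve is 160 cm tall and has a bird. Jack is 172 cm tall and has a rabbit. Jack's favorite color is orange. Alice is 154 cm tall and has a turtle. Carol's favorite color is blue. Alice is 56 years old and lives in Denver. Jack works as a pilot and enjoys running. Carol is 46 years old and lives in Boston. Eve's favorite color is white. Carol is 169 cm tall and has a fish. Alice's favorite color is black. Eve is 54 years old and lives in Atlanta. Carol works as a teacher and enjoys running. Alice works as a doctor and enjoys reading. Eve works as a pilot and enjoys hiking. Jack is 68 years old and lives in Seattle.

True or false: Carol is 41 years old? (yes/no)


Carol is actually 46. no

no


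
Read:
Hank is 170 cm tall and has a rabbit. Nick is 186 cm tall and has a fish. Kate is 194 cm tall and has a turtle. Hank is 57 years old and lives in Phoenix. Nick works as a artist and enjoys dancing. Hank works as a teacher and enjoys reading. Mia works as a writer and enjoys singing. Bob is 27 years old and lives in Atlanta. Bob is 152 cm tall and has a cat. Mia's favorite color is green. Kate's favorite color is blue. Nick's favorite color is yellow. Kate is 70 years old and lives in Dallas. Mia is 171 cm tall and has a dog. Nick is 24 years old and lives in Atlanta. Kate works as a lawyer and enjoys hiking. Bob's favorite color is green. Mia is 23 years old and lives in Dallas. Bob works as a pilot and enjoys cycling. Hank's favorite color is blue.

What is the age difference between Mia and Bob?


|23 - 27| = 4

4


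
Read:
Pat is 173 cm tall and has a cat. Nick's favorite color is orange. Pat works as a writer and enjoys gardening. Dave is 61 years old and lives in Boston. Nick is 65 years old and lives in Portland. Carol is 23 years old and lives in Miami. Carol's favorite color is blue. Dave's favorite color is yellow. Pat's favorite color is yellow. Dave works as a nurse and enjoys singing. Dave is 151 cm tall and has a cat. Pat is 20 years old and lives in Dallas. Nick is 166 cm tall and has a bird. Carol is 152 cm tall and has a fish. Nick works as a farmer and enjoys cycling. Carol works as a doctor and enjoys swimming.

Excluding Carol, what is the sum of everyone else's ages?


Sum (excluding Carol): 146

146


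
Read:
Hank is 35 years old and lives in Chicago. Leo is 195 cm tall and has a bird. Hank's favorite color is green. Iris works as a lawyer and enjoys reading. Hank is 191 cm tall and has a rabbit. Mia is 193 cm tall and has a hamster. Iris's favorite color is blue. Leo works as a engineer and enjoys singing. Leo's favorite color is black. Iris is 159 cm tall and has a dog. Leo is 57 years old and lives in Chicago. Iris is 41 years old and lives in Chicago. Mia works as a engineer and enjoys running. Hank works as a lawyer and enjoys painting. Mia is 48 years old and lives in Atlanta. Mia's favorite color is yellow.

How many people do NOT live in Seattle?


Not in Seattle: 4

4


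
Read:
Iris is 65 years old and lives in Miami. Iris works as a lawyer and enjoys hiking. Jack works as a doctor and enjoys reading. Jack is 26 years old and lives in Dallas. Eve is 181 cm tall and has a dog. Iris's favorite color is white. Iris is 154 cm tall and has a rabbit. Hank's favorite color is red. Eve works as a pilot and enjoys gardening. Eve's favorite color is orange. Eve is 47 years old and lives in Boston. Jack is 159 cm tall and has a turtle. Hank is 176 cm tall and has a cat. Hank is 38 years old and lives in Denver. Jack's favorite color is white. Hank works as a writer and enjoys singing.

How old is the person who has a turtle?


Person with turtle is Jack, age 26

26


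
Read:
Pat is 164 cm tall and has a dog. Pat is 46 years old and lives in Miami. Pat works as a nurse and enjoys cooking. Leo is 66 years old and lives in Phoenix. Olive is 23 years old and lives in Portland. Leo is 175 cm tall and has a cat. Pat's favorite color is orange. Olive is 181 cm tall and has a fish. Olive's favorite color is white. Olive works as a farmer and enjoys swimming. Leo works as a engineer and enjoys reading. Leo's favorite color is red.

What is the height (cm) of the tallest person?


Tallest: Olive at 181 cm

181


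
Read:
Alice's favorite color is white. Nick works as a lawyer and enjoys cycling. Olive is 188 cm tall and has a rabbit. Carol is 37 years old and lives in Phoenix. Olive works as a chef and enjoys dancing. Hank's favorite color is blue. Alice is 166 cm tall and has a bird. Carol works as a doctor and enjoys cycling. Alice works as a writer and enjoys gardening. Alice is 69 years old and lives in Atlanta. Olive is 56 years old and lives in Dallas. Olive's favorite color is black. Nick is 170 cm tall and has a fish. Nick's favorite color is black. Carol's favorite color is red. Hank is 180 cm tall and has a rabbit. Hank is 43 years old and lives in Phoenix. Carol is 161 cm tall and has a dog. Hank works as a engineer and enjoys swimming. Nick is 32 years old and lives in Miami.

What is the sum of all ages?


56+37+69+43+32 = 237

237


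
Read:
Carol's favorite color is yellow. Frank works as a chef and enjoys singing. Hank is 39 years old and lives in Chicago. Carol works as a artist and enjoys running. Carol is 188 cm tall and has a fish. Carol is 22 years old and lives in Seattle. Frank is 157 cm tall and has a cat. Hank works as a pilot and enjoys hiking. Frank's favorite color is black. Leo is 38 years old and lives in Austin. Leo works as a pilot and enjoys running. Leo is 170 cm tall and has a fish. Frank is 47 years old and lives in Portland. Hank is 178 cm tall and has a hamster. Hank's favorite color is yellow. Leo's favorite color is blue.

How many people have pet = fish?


Count: 2

2


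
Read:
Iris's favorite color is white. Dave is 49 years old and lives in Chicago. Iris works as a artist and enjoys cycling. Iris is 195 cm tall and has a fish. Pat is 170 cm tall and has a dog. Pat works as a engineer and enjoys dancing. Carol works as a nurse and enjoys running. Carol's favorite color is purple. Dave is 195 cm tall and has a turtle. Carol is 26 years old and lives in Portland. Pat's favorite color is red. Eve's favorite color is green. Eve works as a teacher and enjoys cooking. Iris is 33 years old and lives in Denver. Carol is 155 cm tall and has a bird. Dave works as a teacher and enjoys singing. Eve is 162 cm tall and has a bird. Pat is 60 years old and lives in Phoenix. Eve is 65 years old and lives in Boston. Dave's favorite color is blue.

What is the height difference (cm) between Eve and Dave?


|162 - 195| = 33

33


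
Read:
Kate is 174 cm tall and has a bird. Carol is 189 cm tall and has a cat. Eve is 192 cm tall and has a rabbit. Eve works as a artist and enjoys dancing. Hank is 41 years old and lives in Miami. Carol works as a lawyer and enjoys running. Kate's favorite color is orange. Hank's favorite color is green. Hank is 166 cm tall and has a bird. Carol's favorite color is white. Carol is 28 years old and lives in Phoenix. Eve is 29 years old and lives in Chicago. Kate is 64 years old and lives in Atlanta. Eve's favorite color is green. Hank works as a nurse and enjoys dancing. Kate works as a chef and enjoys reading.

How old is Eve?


Eve is 29 years old

29


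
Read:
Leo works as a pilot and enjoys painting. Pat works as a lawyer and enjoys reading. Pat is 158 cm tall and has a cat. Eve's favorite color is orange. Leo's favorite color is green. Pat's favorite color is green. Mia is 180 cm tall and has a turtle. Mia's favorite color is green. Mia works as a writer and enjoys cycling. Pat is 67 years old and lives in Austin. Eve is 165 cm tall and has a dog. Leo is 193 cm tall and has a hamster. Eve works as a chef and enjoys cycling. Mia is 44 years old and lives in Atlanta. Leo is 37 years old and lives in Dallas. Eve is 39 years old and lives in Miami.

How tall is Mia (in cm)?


Mia is 180 cm tall

180


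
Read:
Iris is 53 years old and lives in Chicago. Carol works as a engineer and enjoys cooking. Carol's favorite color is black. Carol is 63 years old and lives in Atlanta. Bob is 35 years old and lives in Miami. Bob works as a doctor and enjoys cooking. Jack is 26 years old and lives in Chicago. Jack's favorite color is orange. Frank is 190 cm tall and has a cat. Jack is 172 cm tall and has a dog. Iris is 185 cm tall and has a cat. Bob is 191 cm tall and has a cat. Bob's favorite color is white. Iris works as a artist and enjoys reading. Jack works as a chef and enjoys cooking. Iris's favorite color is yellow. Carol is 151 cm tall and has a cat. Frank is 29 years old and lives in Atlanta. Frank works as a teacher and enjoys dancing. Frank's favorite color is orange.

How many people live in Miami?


Count in Miami: 1

1


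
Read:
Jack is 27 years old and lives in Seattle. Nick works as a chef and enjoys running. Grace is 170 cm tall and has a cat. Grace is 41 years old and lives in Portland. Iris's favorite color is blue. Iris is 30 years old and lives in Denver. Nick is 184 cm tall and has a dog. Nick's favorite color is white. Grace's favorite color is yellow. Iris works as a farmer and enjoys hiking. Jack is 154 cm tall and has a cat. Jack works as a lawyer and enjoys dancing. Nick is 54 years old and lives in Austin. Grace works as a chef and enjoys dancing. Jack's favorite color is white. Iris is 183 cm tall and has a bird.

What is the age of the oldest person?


Oldest: Nick at 54

54


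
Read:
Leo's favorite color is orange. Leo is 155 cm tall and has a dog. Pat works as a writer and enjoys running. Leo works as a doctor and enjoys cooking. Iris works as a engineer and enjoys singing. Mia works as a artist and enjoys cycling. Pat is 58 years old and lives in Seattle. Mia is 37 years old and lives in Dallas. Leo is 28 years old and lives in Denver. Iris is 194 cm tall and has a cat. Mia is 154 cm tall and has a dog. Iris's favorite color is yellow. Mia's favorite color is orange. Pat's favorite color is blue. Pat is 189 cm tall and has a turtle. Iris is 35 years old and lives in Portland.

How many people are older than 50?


Filter: 1

1


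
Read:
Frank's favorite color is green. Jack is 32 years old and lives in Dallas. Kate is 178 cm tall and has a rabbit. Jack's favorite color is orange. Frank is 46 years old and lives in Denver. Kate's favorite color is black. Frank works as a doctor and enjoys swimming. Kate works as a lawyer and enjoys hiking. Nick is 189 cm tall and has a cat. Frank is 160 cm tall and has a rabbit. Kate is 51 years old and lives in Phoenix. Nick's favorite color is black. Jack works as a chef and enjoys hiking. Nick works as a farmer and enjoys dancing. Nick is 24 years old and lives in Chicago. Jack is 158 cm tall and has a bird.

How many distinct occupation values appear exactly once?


Unique occupation values: 4

4


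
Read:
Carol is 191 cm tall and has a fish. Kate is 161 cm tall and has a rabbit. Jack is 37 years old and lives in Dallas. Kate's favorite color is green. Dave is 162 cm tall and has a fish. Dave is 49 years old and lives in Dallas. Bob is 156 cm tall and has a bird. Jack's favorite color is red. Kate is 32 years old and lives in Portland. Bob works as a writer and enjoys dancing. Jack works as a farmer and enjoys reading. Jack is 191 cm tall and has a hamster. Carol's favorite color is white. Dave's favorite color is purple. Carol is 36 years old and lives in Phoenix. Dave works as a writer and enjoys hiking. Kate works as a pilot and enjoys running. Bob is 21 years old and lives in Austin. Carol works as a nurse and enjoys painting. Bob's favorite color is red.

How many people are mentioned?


People: Bob, Jack, Kate, Carol, Dave. Count = 5

5


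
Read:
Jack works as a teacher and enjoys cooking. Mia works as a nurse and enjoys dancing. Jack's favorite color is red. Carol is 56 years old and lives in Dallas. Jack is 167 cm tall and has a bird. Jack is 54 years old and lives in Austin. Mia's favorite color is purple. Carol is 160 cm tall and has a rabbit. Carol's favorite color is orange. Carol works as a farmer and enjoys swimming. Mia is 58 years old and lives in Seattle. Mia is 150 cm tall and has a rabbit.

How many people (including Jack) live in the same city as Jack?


Jack lives in Austin. Count = 1

1


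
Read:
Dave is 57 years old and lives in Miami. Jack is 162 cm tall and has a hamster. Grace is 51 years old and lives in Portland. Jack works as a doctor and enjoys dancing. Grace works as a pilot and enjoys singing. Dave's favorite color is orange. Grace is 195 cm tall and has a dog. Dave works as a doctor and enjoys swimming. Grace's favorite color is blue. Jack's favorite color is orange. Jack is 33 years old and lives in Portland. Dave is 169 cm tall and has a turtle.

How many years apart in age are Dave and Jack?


57 vs 33, diff = 24

24


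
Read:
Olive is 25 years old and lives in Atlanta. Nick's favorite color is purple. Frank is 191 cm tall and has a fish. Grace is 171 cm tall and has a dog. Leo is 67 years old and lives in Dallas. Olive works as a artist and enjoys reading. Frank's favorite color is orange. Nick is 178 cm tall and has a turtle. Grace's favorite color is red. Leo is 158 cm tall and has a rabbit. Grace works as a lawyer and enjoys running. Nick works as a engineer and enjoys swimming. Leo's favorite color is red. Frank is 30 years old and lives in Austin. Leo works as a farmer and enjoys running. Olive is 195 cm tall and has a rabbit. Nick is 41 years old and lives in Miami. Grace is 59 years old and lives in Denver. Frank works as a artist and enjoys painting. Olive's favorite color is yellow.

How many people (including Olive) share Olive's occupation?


Olive is a artist. Count = 2

2


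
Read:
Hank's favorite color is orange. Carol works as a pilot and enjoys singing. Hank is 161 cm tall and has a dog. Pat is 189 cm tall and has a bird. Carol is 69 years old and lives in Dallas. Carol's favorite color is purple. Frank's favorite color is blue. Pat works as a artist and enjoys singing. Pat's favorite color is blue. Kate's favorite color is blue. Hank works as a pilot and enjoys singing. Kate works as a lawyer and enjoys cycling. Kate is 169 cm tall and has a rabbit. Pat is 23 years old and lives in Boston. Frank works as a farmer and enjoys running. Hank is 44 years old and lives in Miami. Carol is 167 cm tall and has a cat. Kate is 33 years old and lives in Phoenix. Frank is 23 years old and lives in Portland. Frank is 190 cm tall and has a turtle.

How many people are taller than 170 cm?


Taller than 170: 2

2


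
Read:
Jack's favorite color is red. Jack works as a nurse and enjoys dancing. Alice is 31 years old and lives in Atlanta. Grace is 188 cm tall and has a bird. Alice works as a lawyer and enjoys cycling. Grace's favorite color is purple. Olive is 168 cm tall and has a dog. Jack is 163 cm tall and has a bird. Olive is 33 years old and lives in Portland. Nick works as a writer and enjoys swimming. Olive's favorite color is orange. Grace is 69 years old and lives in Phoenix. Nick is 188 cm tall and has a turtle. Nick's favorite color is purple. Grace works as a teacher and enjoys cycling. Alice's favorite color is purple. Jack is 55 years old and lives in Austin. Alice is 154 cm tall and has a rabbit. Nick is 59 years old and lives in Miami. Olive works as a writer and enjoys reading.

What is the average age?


Sum=247, n=5, avg=49.4

49.4


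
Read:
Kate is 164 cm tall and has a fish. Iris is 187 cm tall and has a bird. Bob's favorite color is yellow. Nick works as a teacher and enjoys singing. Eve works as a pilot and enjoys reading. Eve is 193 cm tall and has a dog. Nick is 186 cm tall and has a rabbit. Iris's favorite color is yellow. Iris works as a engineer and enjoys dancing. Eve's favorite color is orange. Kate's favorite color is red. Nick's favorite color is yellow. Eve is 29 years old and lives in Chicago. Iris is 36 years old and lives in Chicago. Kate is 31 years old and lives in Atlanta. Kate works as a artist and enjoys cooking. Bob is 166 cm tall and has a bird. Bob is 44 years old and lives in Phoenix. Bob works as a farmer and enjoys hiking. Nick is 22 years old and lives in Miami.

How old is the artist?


The artist is Kate, age 31

31


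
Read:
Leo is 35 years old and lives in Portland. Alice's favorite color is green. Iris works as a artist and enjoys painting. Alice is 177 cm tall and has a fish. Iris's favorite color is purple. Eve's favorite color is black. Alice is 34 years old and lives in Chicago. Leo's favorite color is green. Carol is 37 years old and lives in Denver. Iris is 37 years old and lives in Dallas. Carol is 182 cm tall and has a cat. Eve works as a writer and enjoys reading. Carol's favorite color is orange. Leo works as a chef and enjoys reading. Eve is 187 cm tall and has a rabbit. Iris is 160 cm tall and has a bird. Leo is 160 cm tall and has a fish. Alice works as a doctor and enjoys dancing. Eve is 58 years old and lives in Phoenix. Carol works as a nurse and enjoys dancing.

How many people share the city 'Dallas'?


Count: 1

1


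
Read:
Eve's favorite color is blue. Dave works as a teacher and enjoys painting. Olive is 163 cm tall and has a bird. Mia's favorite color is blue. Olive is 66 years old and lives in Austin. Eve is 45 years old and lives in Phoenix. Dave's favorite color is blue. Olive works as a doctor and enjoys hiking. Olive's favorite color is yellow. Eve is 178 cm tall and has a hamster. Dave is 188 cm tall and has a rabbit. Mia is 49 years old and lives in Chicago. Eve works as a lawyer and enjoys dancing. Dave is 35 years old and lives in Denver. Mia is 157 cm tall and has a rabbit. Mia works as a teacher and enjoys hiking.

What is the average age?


Sum=195, n=4, avg=48.75

48.75


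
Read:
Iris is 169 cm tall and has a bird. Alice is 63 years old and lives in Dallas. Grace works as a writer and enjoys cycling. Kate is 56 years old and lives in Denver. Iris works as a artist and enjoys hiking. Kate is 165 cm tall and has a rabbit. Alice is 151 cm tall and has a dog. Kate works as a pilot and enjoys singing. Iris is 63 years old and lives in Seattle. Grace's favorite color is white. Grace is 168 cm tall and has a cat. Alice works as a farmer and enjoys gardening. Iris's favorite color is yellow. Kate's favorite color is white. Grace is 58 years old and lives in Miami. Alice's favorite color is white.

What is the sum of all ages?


58+63+63+56 = 240

240


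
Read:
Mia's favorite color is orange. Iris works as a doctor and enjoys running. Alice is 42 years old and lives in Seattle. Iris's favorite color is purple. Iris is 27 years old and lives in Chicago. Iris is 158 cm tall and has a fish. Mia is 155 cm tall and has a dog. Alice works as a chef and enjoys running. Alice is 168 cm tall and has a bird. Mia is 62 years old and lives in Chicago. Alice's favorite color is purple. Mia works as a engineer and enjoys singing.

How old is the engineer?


The engineer is Mia, age 62

62


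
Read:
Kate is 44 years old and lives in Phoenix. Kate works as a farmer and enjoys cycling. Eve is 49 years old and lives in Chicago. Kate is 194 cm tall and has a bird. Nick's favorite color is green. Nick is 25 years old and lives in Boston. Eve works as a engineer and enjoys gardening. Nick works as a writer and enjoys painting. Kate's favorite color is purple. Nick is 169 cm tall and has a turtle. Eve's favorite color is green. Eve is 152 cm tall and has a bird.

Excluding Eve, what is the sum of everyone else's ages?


Sum (excluding Eve): 69

69


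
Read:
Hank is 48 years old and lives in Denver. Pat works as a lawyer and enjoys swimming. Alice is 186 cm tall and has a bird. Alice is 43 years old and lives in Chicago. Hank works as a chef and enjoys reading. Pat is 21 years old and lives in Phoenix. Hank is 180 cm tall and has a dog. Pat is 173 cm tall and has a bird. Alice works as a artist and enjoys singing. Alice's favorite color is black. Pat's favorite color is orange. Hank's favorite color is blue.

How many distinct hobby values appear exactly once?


Unique hobby values: 3

3


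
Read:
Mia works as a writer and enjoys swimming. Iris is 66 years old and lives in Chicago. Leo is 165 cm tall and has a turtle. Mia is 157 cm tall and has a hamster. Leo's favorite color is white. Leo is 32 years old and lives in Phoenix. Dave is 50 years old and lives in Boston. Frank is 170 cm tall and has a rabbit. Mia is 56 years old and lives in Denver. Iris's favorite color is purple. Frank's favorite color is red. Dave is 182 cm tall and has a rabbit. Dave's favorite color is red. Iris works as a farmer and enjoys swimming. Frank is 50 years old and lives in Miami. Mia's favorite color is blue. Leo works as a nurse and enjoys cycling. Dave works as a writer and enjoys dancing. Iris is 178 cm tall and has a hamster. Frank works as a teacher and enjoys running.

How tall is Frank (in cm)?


Frank is 170 cm tall

170


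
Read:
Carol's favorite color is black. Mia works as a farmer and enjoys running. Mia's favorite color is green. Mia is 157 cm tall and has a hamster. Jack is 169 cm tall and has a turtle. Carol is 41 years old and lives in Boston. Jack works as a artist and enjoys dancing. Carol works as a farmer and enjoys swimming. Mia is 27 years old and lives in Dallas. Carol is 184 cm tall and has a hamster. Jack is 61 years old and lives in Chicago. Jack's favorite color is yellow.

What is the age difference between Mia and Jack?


|27 - 61| = 34

34


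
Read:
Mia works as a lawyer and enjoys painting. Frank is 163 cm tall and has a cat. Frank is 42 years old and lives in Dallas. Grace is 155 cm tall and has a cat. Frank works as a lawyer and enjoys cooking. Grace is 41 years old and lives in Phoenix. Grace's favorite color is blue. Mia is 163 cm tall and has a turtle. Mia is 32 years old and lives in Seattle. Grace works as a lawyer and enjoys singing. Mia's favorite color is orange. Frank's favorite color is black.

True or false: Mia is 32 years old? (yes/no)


Mia is actually 32. yes

yes


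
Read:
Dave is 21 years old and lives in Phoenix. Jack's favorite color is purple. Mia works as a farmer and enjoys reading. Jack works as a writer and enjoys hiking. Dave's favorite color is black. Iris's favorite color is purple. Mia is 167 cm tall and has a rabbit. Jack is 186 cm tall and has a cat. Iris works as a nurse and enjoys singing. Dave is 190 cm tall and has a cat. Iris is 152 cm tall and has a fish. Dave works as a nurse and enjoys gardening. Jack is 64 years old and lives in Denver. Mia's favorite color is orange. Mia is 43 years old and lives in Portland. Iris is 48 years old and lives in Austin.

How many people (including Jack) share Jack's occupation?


Jack is a writer. Count = 1

1


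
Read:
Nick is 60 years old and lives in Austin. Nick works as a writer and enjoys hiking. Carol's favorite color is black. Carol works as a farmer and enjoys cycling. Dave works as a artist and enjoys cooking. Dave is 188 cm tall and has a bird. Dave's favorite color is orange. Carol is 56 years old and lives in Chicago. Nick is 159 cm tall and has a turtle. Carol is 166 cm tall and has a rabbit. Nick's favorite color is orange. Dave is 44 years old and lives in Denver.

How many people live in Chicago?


Count in Chicago: 1

1


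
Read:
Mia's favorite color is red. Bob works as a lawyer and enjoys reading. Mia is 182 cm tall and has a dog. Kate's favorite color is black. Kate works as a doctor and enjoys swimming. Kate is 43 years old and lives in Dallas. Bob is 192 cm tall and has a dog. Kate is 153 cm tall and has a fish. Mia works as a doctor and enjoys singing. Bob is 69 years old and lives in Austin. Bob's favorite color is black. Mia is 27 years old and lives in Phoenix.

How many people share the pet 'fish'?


Count: 1

1


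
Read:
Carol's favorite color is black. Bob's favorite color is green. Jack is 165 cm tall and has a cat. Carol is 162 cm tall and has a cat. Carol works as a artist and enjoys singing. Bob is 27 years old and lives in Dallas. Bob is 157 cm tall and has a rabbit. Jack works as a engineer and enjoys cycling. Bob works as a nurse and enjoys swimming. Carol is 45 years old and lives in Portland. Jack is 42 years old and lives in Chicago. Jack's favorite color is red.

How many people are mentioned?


People: Carol, Jack, Bob. Count = 3

3


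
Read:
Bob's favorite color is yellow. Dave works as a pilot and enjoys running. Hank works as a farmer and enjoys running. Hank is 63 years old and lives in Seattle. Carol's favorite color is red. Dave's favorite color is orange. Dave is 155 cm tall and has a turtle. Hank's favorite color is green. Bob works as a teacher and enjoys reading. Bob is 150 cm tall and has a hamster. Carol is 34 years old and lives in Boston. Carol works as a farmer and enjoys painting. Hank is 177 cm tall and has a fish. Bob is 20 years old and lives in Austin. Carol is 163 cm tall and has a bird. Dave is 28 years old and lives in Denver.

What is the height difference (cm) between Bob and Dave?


|150 - 155| = 5

5


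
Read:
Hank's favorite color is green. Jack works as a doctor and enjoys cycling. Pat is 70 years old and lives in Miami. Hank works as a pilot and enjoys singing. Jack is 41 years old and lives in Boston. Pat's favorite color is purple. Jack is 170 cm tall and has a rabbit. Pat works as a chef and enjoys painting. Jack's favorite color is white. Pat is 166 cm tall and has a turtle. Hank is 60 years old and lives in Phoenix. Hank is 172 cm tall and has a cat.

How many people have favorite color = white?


Count: 1

1


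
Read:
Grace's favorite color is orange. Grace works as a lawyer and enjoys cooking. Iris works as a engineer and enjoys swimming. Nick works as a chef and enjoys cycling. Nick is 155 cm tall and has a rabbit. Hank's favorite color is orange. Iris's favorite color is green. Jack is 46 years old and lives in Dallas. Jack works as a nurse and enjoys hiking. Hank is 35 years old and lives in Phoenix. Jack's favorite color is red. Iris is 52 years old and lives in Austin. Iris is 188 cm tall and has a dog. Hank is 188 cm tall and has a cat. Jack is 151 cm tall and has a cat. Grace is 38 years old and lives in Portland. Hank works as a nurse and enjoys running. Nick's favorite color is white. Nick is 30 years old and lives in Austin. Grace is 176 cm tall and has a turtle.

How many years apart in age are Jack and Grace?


46 vs 38, diff = 8

8


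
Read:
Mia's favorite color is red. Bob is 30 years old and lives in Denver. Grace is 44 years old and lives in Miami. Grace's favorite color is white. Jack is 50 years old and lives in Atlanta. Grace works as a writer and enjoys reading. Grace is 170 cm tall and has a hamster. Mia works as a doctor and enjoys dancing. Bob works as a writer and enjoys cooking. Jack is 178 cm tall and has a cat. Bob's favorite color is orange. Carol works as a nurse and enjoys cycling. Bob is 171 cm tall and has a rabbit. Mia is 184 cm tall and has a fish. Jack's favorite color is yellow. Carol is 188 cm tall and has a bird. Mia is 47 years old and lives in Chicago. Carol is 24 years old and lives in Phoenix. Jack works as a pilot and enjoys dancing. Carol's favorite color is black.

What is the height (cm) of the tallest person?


Tallest: Carol at 188 cm

188


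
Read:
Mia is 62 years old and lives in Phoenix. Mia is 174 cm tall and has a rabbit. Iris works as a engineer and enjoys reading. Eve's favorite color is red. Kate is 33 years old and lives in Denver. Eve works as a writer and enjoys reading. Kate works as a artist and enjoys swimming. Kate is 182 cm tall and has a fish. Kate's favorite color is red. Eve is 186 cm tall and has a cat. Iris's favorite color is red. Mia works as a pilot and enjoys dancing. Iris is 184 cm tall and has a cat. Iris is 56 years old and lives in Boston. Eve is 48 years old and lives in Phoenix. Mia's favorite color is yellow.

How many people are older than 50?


Filter: 2

2


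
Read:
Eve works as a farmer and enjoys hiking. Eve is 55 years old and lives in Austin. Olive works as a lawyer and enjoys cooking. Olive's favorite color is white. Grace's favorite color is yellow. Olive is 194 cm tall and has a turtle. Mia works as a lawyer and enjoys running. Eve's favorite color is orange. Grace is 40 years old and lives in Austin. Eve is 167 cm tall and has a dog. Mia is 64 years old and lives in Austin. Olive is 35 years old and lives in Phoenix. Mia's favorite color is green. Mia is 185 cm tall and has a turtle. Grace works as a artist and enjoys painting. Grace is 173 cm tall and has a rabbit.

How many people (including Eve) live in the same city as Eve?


Eve lives in Austin. Count = 3

3


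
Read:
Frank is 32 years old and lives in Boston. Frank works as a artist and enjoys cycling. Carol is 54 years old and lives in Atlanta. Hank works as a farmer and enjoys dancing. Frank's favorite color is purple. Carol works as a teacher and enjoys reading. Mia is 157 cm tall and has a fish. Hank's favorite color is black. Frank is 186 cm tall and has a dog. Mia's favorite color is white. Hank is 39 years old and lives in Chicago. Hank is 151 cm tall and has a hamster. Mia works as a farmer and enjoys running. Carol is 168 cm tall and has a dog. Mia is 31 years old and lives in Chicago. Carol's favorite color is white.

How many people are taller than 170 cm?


Taller than 170: 1

1


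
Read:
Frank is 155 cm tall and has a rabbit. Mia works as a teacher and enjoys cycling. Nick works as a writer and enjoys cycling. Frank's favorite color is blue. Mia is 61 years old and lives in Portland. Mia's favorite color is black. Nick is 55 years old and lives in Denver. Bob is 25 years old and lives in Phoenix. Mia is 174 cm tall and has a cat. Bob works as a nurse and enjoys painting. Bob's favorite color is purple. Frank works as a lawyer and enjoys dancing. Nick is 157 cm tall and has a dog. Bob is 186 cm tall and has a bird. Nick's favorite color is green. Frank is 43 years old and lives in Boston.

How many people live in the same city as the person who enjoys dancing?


Person with hobby dancing is Frank, city Boston. Count = 1

1


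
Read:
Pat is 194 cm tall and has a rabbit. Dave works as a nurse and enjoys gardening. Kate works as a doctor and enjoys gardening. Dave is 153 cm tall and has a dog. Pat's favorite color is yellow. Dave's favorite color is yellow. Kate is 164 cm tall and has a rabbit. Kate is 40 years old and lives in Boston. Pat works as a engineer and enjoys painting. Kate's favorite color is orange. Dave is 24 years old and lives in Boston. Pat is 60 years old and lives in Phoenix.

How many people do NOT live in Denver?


Not in Denver: 3

3


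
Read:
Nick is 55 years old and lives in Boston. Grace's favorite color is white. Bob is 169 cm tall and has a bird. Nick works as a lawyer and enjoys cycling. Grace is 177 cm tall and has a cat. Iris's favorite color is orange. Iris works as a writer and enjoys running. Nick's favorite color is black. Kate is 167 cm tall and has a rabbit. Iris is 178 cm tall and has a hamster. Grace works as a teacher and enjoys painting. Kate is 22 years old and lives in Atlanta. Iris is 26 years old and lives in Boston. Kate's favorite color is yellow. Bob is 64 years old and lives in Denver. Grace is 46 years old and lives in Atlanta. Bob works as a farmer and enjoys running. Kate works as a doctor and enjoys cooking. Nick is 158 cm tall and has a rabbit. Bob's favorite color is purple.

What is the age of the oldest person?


Oldest: Bob at 64

64


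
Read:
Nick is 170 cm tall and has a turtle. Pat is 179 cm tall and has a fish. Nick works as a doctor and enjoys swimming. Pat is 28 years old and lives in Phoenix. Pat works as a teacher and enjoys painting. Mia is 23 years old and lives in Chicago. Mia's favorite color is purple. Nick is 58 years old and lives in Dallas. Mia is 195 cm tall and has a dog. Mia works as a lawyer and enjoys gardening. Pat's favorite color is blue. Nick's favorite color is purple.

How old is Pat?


Pat is 28 years old

28


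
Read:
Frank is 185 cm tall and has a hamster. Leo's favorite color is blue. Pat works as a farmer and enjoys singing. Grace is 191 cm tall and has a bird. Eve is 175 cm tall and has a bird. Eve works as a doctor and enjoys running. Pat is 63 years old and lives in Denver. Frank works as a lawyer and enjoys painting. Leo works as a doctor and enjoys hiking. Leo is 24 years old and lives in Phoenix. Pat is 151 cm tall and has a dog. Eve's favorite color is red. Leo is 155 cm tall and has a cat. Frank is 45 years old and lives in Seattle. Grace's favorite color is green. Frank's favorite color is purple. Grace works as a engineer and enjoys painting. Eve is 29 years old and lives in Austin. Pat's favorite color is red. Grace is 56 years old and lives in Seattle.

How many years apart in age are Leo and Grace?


24 vs 56, diff = 32

32


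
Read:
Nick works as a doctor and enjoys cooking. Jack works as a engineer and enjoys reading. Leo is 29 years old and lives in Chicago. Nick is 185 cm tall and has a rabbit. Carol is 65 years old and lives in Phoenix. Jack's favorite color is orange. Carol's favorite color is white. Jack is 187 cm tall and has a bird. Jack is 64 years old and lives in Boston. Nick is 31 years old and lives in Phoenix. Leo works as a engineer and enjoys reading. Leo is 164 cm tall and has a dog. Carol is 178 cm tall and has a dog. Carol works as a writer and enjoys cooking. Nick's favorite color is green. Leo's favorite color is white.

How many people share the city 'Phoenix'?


Count: 2

2
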